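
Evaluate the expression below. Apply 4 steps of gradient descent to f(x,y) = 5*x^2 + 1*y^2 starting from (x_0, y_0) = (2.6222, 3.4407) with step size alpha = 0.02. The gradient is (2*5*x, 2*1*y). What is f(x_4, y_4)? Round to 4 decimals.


Gradient descent on f(x,y) = 5*x^2 + 1*y^2.
Starting point: (2.6222, 3.4407), alpha = 0.02
Step 1: grad_x = 2*5*2.6222 = 26.222, grad_y = 2*1*3.4407 = 6.8814
  x_1 = 2.6222 - 0.02*26.222 = 2.0978
  y_1 = 3.4407 - 0.02*6.8814 = 3.3031
Step 2: grad_x = 2*5*2.0978 = 20.9776, grad_y = 2*1*3.3031 = 6.6061
  x_2 = 2.0978 - 0.02*20.9776 = 1.6782
  y_2 = 3.3031 - 0.02*6.6061 = 3.1709
Step 3: grad_x = 2*5*1.6782 = 16.7821, grad_y = 2*1*3.1709 = 6.3419
  x_3 = 1.6782 - 0.02*16.7821 = 1.3426
  y_3 = 3.1709 - 0.02*6.3419 = 3.0441
Step 4: grad_x = 2*5*1.3426 = 13.4257, grad_y = 2*1*3.0441 = 6.0882
  x_4 = 1.3426 - 0.02*13.4257 = 1.0741
  y_4 = 3.0441 - 0.02*6.0882 = 2.9223
f(1.0741, 2.9223) = 5*1.0741^2 + 1*2.9223^2 = 14.3081


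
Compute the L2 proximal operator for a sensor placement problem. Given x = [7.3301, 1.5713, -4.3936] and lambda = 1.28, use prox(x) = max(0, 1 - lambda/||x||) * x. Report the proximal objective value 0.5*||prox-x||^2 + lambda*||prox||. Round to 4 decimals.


Step 1: Compute ||x||.
||x|| = 8.6893
Step 2: Compute scaling factor.
scale = max(0, 1 - 1.28/8.6893) = 0.8527
Step 3: prox(x) = [6.2503, 1.3398, -3.7464]
||prox(x)|| = 7.4093
Step 4: Proximal objective.
0.5*||prox-x||^2 = 0.8192
lambda*||prox|| = 9.4839
Total = 10.303


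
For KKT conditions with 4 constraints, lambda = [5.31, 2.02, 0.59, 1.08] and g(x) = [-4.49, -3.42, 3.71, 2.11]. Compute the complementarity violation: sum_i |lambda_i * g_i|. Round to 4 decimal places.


KKT complementary slackness check:
lambda_1 * g_1 = 5.31 * -4.49 = -23.8419
lambda_2 * g_2 = 2.02 * -3.42 = -6.9084
lambda_3 * g_3 = 0.59 * 3.71 = 2.1889
lambda_4 * g_4 = 1.08 * 2.11 = 2.2788
Total violation = 23.8419 + 6.9084 + 2.1889 + 2.2788 = 35.218


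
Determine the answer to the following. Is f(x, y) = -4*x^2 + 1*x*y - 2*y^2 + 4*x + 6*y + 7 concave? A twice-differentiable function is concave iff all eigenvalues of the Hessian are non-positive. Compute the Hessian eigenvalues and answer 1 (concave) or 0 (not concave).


The Hessian of f(x,y) = -4*x^2 + 1*x*y - 2*y^2 + 4*x + 6*y + 7 is:
H = [[-8, 1], [1, -4]]
Trace = -8 - 4 = -12
Determinant = -8*-4 - (1)^2 = 31
Discriminant = (-12)^2 - 4*31 = 20.0
Eigenvalues: lambda_1 = -8.2361, lambda_2 = -3.7639
The function is concave.

1


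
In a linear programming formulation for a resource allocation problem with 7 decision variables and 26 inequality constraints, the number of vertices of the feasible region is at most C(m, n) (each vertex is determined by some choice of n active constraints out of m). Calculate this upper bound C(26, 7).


Each vertex corresponds to some choice of n active constraints out of m, so the number of vertices is at most C(m, n) = m! / (n!(m-n)!).
m = 26, n = 7
Numerator: 26 * 25 * 24 * 23 * 22 * 21 * 20
Denominator: 7! = 5040
C(26, 7) = 657800


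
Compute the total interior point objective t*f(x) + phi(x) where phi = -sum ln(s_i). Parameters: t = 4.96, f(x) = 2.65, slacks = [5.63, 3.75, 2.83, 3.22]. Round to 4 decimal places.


Step 1: Compute log-barrier.
ln values: [1.7281, 1.3218, 1.0403, 1.1694]
phi = -(1.7281 + 1.3218 + 1.0403 + 1.1694) = -5.2595
Step 2: Compute augmented objective.
t*f(x) = 4.96*2.65 = 13.144
Total = 13.144 - 5.2595 = 7.8845


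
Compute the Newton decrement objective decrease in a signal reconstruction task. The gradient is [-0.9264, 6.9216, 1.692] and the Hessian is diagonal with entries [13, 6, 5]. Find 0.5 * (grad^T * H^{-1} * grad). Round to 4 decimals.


Step 1: H is diagonal, so H^(-1) * g = [-0.0713, 1.1536, 0.3384].
Step 2: g^T H^(-1) g = sum_i g_i^2 / H_ii
  = (-0.9264)^2/13 + (6.9216)^2/6 + (1.692)^2/5
  = 0.066 + 7.9848 + 0.5726 = 8.6233
Step 3: Objective decrease = 0.5 * g^T H^(-1) g = 4.3117


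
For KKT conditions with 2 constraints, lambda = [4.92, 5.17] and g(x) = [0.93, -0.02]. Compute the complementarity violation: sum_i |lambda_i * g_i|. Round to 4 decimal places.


KKT complementary slackness check:
lambda_1 * g_1 = 4.92 * 0.93 = 4.5756
lambda_2 * g_2 = 5.17 * -0.02 = -0.1034
Total violation = 4.5756 + 0.1034 = 4.679


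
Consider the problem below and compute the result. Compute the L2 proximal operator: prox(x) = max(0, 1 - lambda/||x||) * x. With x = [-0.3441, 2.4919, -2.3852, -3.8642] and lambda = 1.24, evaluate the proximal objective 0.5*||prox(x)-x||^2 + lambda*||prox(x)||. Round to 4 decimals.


Step 1: Compute ||x||.
||x|| = 5.1913
Step 2: Compute scaling factor.
scale = max(0, 1 - 1.24/5.1913) = 0.7611
Step 3: prox(x) = [-0.2619, 1.8967, -1.8155, -2.9412]
||prox(x)|| = 3.9513
Step 4: Proximal objective.
0.5*||prox-x||^2 = 0.7688
lambda*||prox|| = 4.8996
Total = 5.6684


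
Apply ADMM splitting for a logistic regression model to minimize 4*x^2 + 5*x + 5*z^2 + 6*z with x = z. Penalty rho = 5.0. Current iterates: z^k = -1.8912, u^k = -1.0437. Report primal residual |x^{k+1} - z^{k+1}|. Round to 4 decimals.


ADMM iteration with rho = 5.0, z^k = -1.8912, u^k = -1.0437
Step 1: x-update.
Minimize 4*x^2 + 5*x + (5.0/2)*(x + 1.8912 - 1.0437)^2
FOC: (2*4 + 5.0)*x = -5 + 5.0*(-1.8912 + 1.0437)
x^{k+1} = -0.7106
Step 2: z-update.
Minimize 5*z^2 + 6*z + (5.0/2)*(-0.7106 - z - 1.0437)^2
FOC: (2*5 + 5.0)*z = -6 + 5.0*(-0.7106 - 1.0437)
z^{k+1} = -0.9848
Step 3: u-update.
u^{k+1} = -1.0437 - 0.7106 + 0.9848 = -0.7695
Step 4: Primal residual = |-0.7106 + 0.9848| = 0.2742


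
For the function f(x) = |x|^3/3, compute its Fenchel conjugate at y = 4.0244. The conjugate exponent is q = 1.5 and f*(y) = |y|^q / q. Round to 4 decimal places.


The conjugate exponent q satisfies 1/p + 1/q = 1.
p = 3, so q = 3/(3 - 1) = 1.5
|y|^q = 4.0244^1.5 = 8.0733
f*(4.0244) = 8.0733 / 1.5 = 5.3822


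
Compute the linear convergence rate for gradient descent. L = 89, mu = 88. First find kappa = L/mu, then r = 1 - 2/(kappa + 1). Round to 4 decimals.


Step 1: Compute the condition number.
kappa = L/mu = 89/88 = 1.0114
Step 2: Compute the convergence rate.
r = 1 - 2/(kappa + 1) = 1 - 2*mu/(L + mu) = (L - mu)/(L + mu) = 1/177 = 0.0056


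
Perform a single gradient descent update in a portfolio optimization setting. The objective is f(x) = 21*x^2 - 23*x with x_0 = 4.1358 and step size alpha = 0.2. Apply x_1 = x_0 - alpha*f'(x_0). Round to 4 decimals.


We compute the gradient at x_0 and apply the update.
f'(x) = 42*x - 23
f'(4.1358) = 42*4.1358 - 23 = 150.7036
x_1 = 4.1358 - 0.2*150.7036 = -26.0049


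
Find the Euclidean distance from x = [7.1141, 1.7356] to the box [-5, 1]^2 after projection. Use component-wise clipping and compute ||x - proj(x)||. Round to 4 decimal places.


Project each component onto [-5, 1].
clip(7.1141) = 1.0, clip(1.7356) = 1.0
Projection = [1.0, 1.0]
Squared diffs: [37.3822, 0.5411]
Distance = sqrt(37.9233) = 6.1582


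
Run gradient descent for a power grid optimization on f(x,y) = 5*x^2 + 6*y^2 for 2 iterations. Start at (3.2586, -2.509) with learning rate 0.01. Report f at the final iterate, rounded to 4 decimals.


Gradient descent on f(x,y) = 5*x^2 + 6*y^2.
Starting point: (3.2586, -2.509), alpha = 0.01
Step 1: grad_x = 2*5*3.2586 = 32.586, grad_y = 2*6*-2.509 = -30.108
  x_1 = 3.2586 - 0.01*32.586 = 2.9327
  y_1 = -2.509 - 0.01*-30.108 = -2.2079
Step 2: grad_x = 2*5*2.9327 = 29.3274, grad_y = 2*6*-2.2079 = -26.495
  x_2 = 2.9327 - 0.01*29.3274 = 2.6395
  y_2 = -2.2079 - 0.01*-26.495 = -1.943
f(2.6395, -1.943) = 5*2.6395^2 + 6*(-1.943)^2 = 57.4847


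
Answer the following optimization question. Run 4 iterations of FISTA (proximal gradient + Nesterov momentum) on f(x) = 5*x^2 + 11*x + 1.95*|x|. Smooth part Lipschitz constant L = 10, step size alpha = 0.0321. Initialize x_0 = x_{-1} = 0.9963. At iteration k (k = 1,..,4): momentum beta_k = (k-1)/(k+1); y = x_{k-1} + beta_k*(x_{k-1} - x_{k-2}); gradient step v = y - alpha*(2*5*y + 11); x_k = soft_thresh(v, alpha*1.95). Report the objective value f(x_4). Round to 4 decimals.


FISTA on f(x) = 5*x^2 + 11*x + 1.95*|x|
L = 10, alpha = 0.0321
Iteration 1: beta = 0.0, y = 0.9963 + 0.0*(0.9963 - 0.9963) = 0.9963
  grad(y) = 20.963, v = y - alpha*grad = 0.3234
  prox(v) = soft_thresh(0.3234, 0.0626) = 0.2608
Iteration 2: beta = 0.3333, y = 0.2608 + 0.3333*(0.2608 - 0.9963) = 0.0156
  grad(y) = 11.1562, v = y - alpha*grad = -0.3425
  prox(v) = soft_thresh(-0.3425, 0.0626) = -0.2799
Iteration 3: beta = 0.5, y = -0.2799 + 0.5*(-0.2799 - 0.2608) = -0.5502
  grad(y) = 5.4976, v = y - alpha*grad = -0.7267
  prox(v) = soft_thresh(-0.7267, 0.0626) = -0.6641
Iteration 4: beta = 0.6, y = -0.6641 + 0.6*(-0.6641 + 0.2799) = -0.8947
  grad(y) = 2.0535, v = y - alpha*grad = -0.9606
  prox(v) = soft_thresh(-0.9606, 0.0626) = -0.898
f(x_4) = 5*(-0.898)^2 + 11*(-0.898) + 1.95*|-0.898| = -4.0949


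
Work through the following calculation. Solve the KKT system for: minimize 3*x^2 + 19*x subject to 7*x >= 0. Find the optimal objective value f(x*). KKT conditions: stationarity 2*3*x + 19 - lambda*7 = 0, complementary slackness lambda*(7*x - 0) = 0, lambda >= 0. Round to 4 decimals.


Step 1: Try lambda = 0 (constraint inactive).
x_unc = -19/(2*3) = -3.1667
Check: 7*-3.1667 = -22.1669 < 0 -- violated!
Step 2: Constraint must be active: 7*x = 0
x* = 0/7 = 0.0
lambda = (2*3*0.0 + 19)/7 = 2.7143
Step 3: Compute optimal value.
f(x*) = 3*0.0^2 + 19*0.0 = 0.0


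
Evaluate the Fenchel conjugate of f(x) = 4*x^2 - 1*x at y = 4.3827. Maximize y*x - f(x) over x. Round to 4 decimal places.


f*(y) = sup_x {y*x - a*x^2 - b*x} = sup_x {(y-b)*x - a*x^2}
FOC: (y - b) - 2a*x = 0 => x* = (y - b)/(2a)
x* = (4.3827 + 1)/(2*4) = 0.6728
f*(4.3827) = (y-b)^2/(4a) = (4.3827 + 1)^2/(4*4)
= 28.9735/16 = 1.8108


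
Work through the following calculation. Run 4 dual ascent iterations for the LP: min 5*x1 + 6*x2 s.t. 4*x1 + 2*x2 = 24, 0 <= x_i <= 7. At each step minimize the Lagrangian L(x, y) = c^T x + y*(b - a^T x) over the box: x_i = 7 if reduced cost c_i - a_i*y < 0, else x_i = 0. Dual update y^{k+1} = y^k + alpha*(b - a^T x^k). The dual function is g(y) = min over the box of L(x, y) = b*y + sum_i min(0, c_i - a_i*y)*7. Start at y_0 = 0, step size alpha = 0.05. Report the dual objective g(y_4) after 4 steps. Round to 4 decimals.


Dual ascent for LP: min 5*x1 + 6*x2, 4*x1 + 2*x2 = 24, 0 <= x_i <= 7
Step 1: y^k = 0.0, reduced costs: (5.0, 6.0)
  x^k = (0.0, 0.0), subgradient = b - a^T x = 24.0
  y^{k+1} = 0.0 + 0.05*24.0 = 1.2
Step 2: y^k = 1.2, reduced costs: (0.2, 3.6)
  x^k = (0.0, 0.0), subgradient = b - a^T x = 24.0
  y^{k+1} = 1.2 + 0.05*24.0 = 2.4
Step 3: y^k = 2.4, reduced costs: (-4.6, 1.2)
  x^k = (7.0, 0.0), subgradient = b - a^T x = -4.0
  y^{k+1} = 2.4 + 0.05*-4.0 = 2.2
Step 4: y^k = 2.2, reduced costs: (-3.8, 1.6)
  x^k = (7.0, 0.0), subgradient = b - a^T x = -4.0
  y^{k+1} = 2.2 + 0.05*-4.0 = 2.0
Dual objective at y_4 = 2.0: reduced costs (-3.0, 2.0), box minimizer x = (7.0, 0.0)
g(y_4) = b*y + (c1 - a1*y)*x1 + (c2 - a2*y)*x2 = 24*2.0 + (-3.0)*7.0 + 2.0*0.0 = 48.0 - 21.0 + 0.0 = 27.0


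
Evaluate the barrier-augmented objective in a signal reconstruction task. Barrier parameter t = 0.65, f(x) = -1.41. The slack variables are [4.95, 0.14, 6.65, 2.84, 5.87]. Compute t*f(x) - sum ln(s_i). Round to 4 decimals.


Step 1: Compute log-barrier.
ln values: [1.5994, -1.9661, 1.8946, 1.0438, 1.7699]
phi = -(1.5994 - 1.9661 + 1.8946 + 1.0438 + 1.7699) = -4.3416
Step 2: Compute augmented objective.
t*f(x) = 0.65*-1.41 = -0.9165
Total = -0.9165 - 4.3416 = -5.2581


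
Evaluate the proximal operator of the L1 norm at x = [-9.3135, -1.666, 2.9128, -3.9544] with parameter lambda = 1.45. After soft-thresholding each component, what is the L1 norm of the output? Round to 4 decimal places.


Soft-thresholding with lambda = 1.45:
prox(-9.3135) = sign(-9.3135)*max(|-9.3135| - 1.45, 0) = -7.8635
prox(-1.666) = sign(-1.666)*max(|-1.666| - 1.45, 0) = -0.216
prox(2.9128) = sign(2.9128)*max(|2.9128| - 1.45, 0) = 1.4628
prox(-3.9544) = sign(-3.9544)*max(|-3.9544| - 1.45, 0) = -2.5044
prox(x) = [-7.8635, -0.216, 1.4628, -2.5044]
||prox(x)||_1 = 7.8635 + 0.216 + 1.4628 + 2.5044 = 12.0467


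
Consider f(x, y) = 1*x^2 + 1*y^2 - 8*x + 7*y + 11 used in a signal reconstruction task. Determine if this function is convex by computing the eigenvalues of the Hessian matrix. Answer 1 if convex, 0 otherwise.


The Hessian of f(x,y) = 1*x^2 + 1*y^2 - 8*x + 7*y + 11 is:
H = [[2, 0], [0, 2]]
Trace = 2 + 2 = 4
Determinant = 2*2 - (0)^2 = 4
Discriminant = (4)^2 - 4*4 = 0.0
Eigenvalues: lambda_1 = 2.0, lambda_2 = 2.0
The function is convex.

1


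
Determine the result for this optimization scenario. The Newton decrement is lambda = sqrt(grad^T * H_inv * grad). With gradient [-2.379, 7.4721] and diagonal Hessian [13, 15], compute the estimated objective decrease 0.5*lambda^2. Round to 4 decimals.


Step 1: H is diagonal, so H^(-1) * g = [-0.183, 0.4981].
Step 2: g^T H^(-1) g = sum_i g_i^2 / H_ii
  = (-2.379)^2/13 + (7.4721)^2/15
  = 0.4354 + 3.7222 = 4.1575
Step 3: Objective decrease = 0.5 * g^T H^(-1) g = 2.0788


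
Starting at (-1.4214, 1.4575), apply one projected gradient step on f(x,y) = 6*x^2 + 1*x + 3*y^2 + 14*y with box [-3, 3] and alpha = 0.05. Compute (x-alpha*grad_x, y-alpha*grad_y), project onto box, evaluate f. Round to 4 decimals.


Step 1: Compute gradient at (-1.4214, 1.4575).
grad_x = 2*6*-1.4214 + 1 = -16.0568
grad_y = 2*3*1.4575 + 14 = 22.745
Step 2: Gradient step.
x_raw = -1.4214 - 0.05*-16.0568 = -0.6186
y_raw = 1.4575 - 0.05*22.745 = 0.3203
Step 3: Project onto [-3, 3].
x_proj = clip(-0.6186) = -0.6186
y_proj = clip(0.3203) = 0.3203
Step 4: Evaluate f.
f(-0.6186, 0.3203) = 6.4683


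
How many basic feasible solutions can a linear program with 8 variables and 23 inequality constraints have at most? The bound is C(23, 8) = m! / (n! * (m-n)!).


Each vertex corresponds to some choice of n active constraints out of m, so the number of vertices is at most C(m, n) = m! / (n!(m-n)!).
m = 23, n = 8
Numerator: 23 * 22 * 21 * 20 * 19 * 18 * 17 * 16
Denominator: 8! = 40320
C(23, 8) = 490314


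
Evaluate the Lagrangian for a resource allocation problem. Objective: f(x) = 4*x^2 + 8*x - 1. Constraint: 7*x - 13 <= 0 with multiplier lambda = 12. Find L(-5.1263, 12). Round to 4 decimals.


Step 1: Evaluate f(x).
f(-5.1263) = 4*(-5.1263)^2 + 8*(-5.1263) - 1 = 63.1054
Step 2: Evaluate g(x).
g(-5.1263) = 7*-5.1263 - 13 = -48.8841
Step 3: Compute Lagrangian.
L = 63.1054 + 12*-48.8841 = -523.5038


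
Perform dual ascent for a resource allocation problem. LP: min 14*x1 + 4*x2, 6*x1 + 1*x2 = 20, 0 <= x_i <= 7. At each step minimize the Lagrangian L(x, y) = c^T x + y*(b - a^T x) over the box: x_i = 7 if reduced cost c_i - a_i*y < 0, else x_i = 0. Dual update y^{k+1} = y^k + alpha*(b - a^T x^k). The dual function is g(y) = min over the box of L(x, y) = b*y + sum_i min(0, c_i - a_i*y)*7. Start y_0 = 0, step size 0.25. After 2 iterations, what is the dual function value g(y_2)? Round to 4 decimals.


Dual ascent for LP: min 14*x1 + 4*x2, 6*x1 + 1*x2 = 20, 0 <= x_i <= 7
Step 1: y^k = 0.0, reduced costs: (14.0, 4.0)
  x^k = (0.0, 0.0), subgradient = b - a^T x = 20.0
  y^{k+1} = 0.0 + 0.25*20.0 = 5.0
Step 2: y^k = 5.0, reduced costs: (-16.0, -1.0)
  x^k = (7.0, 7.0), subgradient = b - a^T x = -29.0
  y^{k+1} = 5.0 + 0.25*-29.0 = -2.25
Dual objective at y_2 = -2.25: reduced costs (27.5, 6.25), box minimizer x = (0.0, 0.0)
g(y_2) = b*y + (c1 - a1*y)*x1 + (c2 - a2*y)*x2 = 20*(-2.25) + 27.5*0.0 + 6.25*0.0 = -45.0 + 0.0 + 0.0 = -45.0


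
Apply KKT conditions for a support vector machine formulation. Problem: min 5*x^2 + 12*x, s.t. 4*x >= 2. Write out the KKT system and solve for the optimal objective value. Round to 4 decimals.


Step 1: Try lambda = 0 (constraint inactive).
x_unc = -12/(2*5) = -1.2
Check: 4*-1.2 = -4.8 < 2 -- violated!
Step 2: Constraint must be active: 4*x = 2
x* = 2/4 = 0.5
lambda = (2*5*0.5 + 12)/4 = 4.25
Step 3: Compute optimal value.
f(x*) = 5*0.5^2 + 12*0.5 = 7.25


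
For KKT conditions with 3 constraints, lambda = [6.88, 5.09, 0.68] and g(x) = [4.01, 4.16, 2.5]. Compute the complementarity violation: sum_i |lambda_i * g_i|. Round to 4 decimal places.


KKT complementary slackness check:
lambda_1 * g_1 = 6.88 * 4.01 = 27.5888
lambda_2 * g_2 = 5.09 * 4.16 = 21.1744
lambda_3 * g_3 = 0.68 * 2.5 = 1.7
Total violation = 27.5888 + 21.1744 + 1.7 = 50.4632


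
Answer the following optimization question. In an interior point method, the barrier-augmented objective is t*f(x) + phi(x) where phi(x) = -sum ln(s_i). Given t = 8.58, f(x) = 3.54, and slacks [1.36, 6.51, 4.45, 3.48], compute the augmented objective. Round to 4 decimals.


Step 1: Compute log-barrier.
ln values: [0.3075, 1.8733, 1.4929, 1.247]
phi = -(0.3075 + 1.8733 + 1.4929 + 1.247) = -4.9208
Step 2: Compute augmented objective.
t*f(x) = 8.58*3.54 = 30.3732
Total = 30.3732 - 4.9208 = 25.4524


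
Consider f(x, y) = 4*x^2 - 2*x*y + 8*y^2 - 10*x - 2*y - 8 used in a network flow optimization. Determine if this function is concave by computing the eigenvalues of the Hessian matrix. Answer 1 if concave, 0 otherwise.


The Hessian of f(x,y) = 4*x^2 - 2*x*y + 8*y^2 - 10*x - 2*y - 8 is:
H = [[8, -2], [-2, 16]]
Trace = 8 + 16 = 24
Determinant = 8*16 - (-2)^2 = 124
Discriminant = (24)^2 - 4*124 = 80.0
Eigenvalues: lambda_1 = 7.5279, lambda_2 = 16.4721
The function is not concave.

0


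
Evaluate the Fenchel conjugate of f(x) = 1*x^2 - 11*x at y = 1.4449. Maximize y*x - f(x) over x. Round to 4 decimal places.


f*(y) = sup_x {y*x - a*x^2 - b*x} = sup_x {(y-b)*x - a*x^2}
FOC: (y - b) - 2a*x = 0 => x* = (y - b)/(2a)
x* = (1.4449 + 11)/(2*1) = 6.2225
f*(1.4449) = (y-b)^2/(4a) = (1.4449 + 11)^2/(4*1)
= 154.8755/4 = 38.7189


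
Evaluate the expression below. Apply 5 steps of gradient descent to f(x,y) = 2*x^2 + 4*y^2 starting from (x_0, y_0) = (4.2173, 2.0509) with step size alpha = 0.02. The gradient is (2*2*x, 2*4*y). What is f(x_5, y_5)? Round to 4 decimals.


Gradient descent on f(x,y) = 2*x^2 + 4*y^2.
Starting point: (4.2173, 2.0509), alpha = 0.02
Step 1: grad_x = 2*2*4.2173 = 16.8692, grad_y = 2*4*2.0509 = 16.4072
  x_1 = 4.2173 - 0.02*16.8692 = 3.8799
  y_1 = 2.0509 - 0.02*16.4072 = 1.7228
Step 2: grad_x = 2*2*3.8799 = 15.5197, grad_y = 2*4*1.7228 = 13.782
  x_2 = 3.8799 - 0.02*15.5197 = 3.5695
  y_2 = 1.7228 - 0.02*13.782 = 1.4471
Step 3: grad_x = 2*2*3.5695 = 14.2781, grad_y = 2*4*1.4471 = 11.5769
  x_3 = 3.5695 - 0.02*14.2781 = 3.284
  y_3 = 1.4471 - 0.02*11.5769 = 1.2156
Step 4: grad_x = 2*2*3.284 = 13.1358, grad_y = 2*4*1.2156 = 9.7246
  x_4 = 3.284 - 0.02*13.1358 = 3.0212
  y_4 = 1.2156 - 0.02*9.7246 = 1.0211
Step 5: grad_x = 2*2*3.0212 = 12.085, grad_y = 2*4*1.0211 = 8.1687
  x_5 = 3.0212 - 0.02*12.085 = 2.7795
  y_5 = 1.0211 - 0.02*8.1687 = 0.8577
f(2.7795, 0.8577) = 2*2.7795^2 + 4*0.8577^2 = 18.3944


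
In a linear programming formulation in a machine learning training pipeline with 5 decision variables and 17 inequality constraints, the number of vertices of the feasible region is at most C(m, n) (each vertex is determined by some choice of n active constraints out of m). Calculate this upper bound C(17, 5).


Each vertex corresponds to some choice of n active constraints out of m, so the number of vertices is at most C(m, n) = m! / (n!(m-n)!).
m = 17, n = 5
Numerator: 17 * 16 * 15 * 14 * 13
Denominator: 5! = 120
C(17, 5) = 6188


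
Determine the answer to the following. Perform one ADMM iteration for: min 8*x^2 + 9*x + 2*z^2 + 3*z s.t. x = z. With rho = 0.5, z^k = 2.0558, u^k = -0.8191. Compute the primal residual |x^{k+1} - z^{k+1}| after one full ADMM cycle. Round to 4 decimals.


ADMM iteration with rho = 0.5, z^k = 2.0558, u^k = -0.8191
Step 1: x-update.
Minimize 8*x^2 + 9*x + (0.5/2)*(x - 2.0558 - 0.8191)^2
FOC: (2*8 + 0.5)*x = -9 + 0.5*(2.0558 + 0.8191)
x^{k+1} = -0.4583
Step 2: z-update.
Minimize 2*z^2 + 3*z + (0.5/2)*(-0.4583 - z - 0.8191)^2
FOC: (2*2 + 0.5)*z = -3 + 0.5*(-0.4583 - 0.8191)
z^{k+1} = -0.8086
Step 3: u-update.
u^{k+1} = -0.8191 - 0.4583 + 0.8086 = -0.4688
Step 4: Primal residual = |-0.4583 + 0.8086| = 0.3503


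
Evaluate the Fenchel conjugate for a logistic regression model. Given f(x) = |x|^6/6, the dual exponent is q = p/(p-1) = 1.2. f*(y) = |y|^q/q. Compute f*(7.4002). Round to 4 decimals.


The conjugate exponent q satisfies 1/p + 1/q = 1.
p = 6, so q = 6/(6 - 1) = 1.2
|y|^q = 7.4002^1.2 = 11.0431
f*(7.4002) = 11.0431 / 1.2 = 9.2026


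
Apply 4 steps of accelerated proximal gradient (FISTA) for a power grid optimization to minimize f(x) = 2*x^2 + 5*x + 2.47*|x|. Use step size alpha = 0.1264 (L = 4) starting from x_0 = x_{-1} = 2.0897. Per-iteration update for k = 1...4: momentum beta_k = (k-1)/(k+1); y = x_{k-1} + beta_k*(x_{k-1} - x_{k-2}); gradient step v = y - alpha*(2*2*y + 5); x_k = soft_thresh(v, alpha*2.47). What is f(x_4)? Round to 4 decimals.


FISTA on f(x) = 2*x^2 + 5*x + 2.47*|x|
L = 4, alpha = 0.1264
Iteration 1: beta = 0.0, y = 2.0897 + 0.0*(2.0897 - 2.0897) = 2.0897
  grad(y) = 13.3588, v = y - alpha*grad = 0.4011
  prox(v) = soft_thresh(0.4011, 0.3122) = 0.0889
Iteration 2: beta = 0.3333, y = 0.0889 + 0.3333*(0.0889 - 2.0897) = -0.578
  grad(y) = 2.6881, v = y - alpha*grad = -0.9178
  prox(v) = soft_thresh(-0.9178, 0.3122) = -0.6055
Iteration 3: beta = 0.5, y = -0.6055 + 0.5*(-0.6055 - 0.0889) = -0.9528
  grad(y) = 1.1888, v = y - alpha*grad = -1.1031
  prox(v) = soft_thresh(-1.1031, 0.3122) = -0.7909
Iteration 4: beta = 0.6, y = -0.7909 + 0.6*(-0.7909 + 0.6055) = -0.902
  grad(y) = 1.3919, v = y - alpha*grad = -1.078
  prox(v) = soft_thresh(-1.078, 0.3122) = -0.7658
f(x_4) = 2*(-0.7658)^2 + 5*(-0.7658) + 2.47*|-0.7658| = -0.7646


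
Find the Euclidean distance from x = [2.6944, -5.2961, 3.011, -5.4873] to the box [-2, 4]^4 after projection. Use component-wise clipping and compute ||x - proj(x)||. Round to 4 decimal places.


Project each component onto [-2, 4].
clip(2.6944) = 2.6944, clip(-5.2961) = -2.0, clip(3.011) = 3.011, clip(-5.4873) = -2.0
Projection = [2.6944, -2.0, 3.011, -2.0]
Squared diffs: [0.0, 10.8643, 0.0, 12.1613]
Distance = sqrt(23.0256) = 4.7985


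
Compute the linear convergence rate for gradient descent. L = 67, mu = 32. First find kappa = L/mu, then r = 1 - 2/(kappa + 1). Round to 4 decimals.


Step 1: Compute the condition number.
kappa = L/mu = 67/32 = 2.0938
Step 2: Compute the convergence rate.
r = 1 - 2/(kappa + 1) = 1 - 2*mu/(L + mu) = (L - mu)/(L + mu) = 35/99 = 0.3535


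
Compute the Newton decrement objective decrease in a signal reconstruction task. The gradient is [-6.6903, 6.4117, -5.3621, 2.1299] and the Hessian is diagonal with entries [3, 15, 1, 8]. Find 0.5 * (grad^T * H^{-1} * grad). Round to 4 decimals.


Step 1: H is diagonal, so H^(-1) * g = [-2.2301, 0.4274, -5.3621, 0.2662].
Step 2: g^T H^(-1) g = sum_i g_i^2 / H_ii
  = (-6.6903)^2/3 + (6.4117)^2/15 + (-5.3621)^2/1 + (2.1299)^2/8
  = 14.92 + 2.7407 + 28.7521 + 0.5671 = 46.9799
Step 3: Objective decrease = 0.5 * g^T H^(-1) g = 23.4899


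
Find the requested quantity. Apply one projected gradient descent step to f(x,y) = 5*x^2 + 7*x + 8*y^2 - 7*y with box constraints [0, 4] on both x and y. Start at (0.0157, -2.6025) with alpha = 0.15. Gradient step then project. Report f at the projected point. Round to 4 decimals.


Step 1: Compute gradient at (0.0157, -2.6025).
grad_x = 2*5*0.0157 + 7 = 7.157
grad_y = 2*8*-2.6025 - 7 = -48.64
Step 2: Gradient step.
x_raw = 0.0157 - 0.15*7.157 = -1.0579
y_raw = -2.6025 - 0.15*-48.64 = 4.6935
Step 3: Project onto [0, 4].
x_proj = clip(-1.0579) = 0.0
y_proj = clip(4.6935) = 4.0
Step 4: Evaluate f.
f(0.0, 4.0) = 100.0


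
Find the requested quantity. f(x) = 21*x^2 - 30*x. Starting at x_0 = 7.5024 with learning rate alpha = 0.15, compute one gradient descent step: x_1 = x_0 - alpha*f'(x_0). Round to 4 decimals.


We compute the gradient at x_0 and apply the update.
f'(x) = 42*x - 30
f'(7.5024) = 42*7.5024 - 30 = 285.1008
x_1 = 7.5024 - 0.15*285.1008 = -35.2627


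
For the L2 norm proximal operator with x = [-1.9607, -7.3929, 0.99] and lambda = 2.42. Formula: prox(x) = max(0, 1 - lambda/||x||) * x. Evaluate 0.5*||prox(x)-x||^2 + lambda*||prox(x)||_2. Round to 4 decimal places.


Step 1: Compute ||x||.
||x|| = 7.7123
Step 2: Compute scaling factor.
scale = max(0, 1 - 2.42/7.7123) = 0.6862
Step 3: prox(x) = [-1.3455, -5.0731, 0.6794]
||prox(x)|| = 5.2923
Step 4: Proximal objective.
0.5*||prox-x||^2 = 2.9282
lambda*||prox|| = 12.8074
Total = 15.7355


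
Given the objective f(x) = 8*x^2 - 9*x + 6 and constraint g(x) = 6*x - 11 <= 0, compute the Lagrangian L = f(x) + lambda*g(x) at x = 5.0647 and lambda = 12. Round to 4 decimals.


Step 1: Evaluate f(x).
f(5.0647) = 8*5.0647^2 - 9*5.0647 + 6 = 165.6272
Step 2: Evaluate g(x).
g(5.0647) = 6*5.0647 - 11 = 19.3882
Step 3: Compute Lagrangian.
L = 165.6272 + 12*19.3882 = 398.2856


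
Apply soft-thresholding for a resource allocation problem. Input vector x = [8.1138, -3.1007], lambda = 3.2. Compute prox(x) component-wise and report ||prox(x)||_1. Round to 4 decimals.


Soft-thresholding with lambda = 3.2:
prox(8.1138) = sign(8.1138)*max(|8.1138| - 3.2, 0) = 4.9138
prox(-3.1007) = sign(-3.1007)*max(|-3.1007| - 3.2, 0) = 0.0
prox(x) = [4.9138, 0.0]
||prox(x)||_1 = 4.9138 + 0.0 = 4.9138


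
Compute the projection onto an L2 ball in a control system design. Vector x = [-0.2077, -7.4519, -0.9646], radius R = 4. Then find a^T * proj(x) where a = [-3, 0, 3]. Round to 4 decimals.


Step 1: Compute ||x|| (intermediates to 6 decimals).
||x|| = sqrt((-0.2077)^2 + (-7.4519)^2 + (-0.9646)^2) = 7.516941
Step 2: Project.
Since ||x|| > R, scale = R/||x|| = 4/7.516941 = 0.532131, proj(x) = scale * x
proj(x) = [-0.110524, -3.965387, -0.513294]
Step 3: Dot product.
a^T * proj(x) = -3*(-0.110524) + 0*(-3.965387) + 3*(-0.513294) = -1.2083


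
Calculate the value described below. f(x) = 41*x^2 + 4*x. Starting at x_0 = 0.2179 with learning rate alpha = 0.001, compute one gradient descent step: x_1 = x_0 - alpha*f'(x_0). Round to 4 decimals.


We compute the gradient at x_0 and apply the update.
f'(x) = 82*x + 4
f'(0.2179) = 82*0.2179 + 4 = 21.8678
x_1 = 0.2179 - 0.001*21.8678 = 0.196


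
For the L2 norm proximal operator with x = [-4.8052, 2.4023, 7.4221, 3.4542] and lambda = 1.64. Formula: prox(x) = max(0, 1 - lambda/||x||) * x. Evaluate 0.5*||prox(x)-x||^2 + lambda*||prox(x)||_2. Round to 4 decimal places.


Step 1: Compute ||x||.
||x|| = 9.7918
Step 2: Compute scaling factor.
scale = max(0, 1 - 1.64/9.7918) = 0.8325
Step 3: prox(x) = [-4.0004, 1.9999, 6.179, 2.8757]
||prox(x)|| = 8.1518
Step 4: Proximal objective.
0.5*||prox-x||^2 = 1.3448
lambda*||prox|| = 13.369
Total = 14.7138


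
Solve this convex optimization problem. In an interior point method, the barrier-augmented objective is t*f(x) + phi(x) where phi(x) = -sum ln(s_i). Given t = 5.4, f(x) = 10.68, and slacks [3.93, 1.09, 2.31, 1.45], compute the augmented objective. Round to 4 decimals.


Step 1: Compute log-barrier.
ln values: [1.3686, 0.0862, 0.8372, 0.3716]
phi = -(1.3686 + 0.0862 + 0.8372 + 0.3716) = -2.6636
Step 2: Compute augmented objective.
t*f(x) = 5.4*10.68 = 57.672
Total = 57.672 - 2.6636 = 55.0084


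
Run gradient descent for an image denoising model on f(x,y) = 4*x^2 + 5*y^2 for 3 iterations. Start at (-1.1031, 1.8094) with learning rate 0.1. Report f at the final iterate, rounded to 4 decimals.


Gradient descent on f(x,y) = 4*x^2 + 5*y^2.
Starting point: (-1.1031, 1.8094), alpha = 0.1
Step 1: grad_x = 2*4*-1.1031 = -8.8248, grad_y = 2*5*1.8094 = 18.094
  x_1 = -1.1031 - 0.1*-8.8248 = -0.2206
  y_1 = 1.8094 - 0.1*18.094 = 0.0
Step 2: grad_x = 2*4*-0.2206 = -1.765, grad_y = 2*5*0.0 = 0.0
  x_2 = -0.2206 - 0.1*-1.765 = -0.0441
  y_2 = 0.0 - 0.1*0.0 = 0.0
Step 3: grad_x = 2*4*-0.0441 = -0.353, grad_y = 2*5*0.0 = 0.0
  x_3 = -0.0441 - 0.1*-0.353 = -0.0088
  y_3 = 0.0 - 0.1*0.0 = 0.0
f(-0.0088, 0.0) = 4*(-0.0088)^2 + 5*0.0^2 = 0.0003


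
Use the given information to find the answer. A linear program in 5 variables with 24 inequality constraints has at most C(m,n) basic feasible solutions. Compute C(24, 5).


Each vertex corresponds to some choice of n active constraints out of m, so the number of vertices is at most C(m, n) = m! / (n!(m-n)!).
m = 24, n = 5
Numerator: 24 * 23 * 22 * 21 * 20
Denominator: 5! = 120
C(24, 5) = 42504


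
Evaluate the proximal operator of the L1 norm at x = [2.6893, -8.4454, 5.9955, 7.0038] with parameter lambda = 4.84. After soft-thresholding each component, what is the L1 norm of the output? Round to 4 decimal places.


Soft-thresholding with lambda = 4.84:
prox(2.6893) = sign(2.6893)*max(|2.6893| - 4.84, 0) = 0.0
prox(-8.4454) = sign(-8.4454)*max(|-8.4454| - 4.84, 0) = -3.6054
prox(5.9955) = sign(5.9955)*max(|5.9955| - 4.84, 0) = 1.1555
prox(7.0038) = sign(7.0038)*max(|7.0038| - 4.84, 0) = 2.1638
prox(x) = [0.0, -3.6054, 1.1555, 2.1638]
||prox(x)||_1 = 0.0 + 3.6054 + 1.1555 + 2.1638 = 6.9247


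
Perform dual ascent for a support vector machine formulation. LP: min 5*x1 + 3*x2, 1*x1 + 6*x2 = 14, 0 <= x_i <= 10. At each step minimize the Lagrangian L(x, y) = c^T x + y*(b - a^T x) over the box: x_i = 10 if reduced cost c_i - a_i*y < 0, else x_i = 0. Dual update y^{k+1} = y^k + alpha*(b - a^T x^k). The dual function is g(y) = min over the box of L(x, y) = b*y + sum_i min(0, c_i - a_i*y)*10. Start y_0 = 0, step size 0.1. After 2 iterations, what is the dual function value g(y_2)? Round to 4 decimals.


Dual ascent for LP: min 5*x1 + 3*x2, 1*x1 + 6*x2 = 14, 0 <= x_i <= 10
Step 1: y^k = 0.0, reduced costs: (5.0, 3.0)
  x^k = (0.0, 0.0), subgradient = b - a^T x = 14.0
  y^{k+1} = 0.0 + 0.1*14.0 = 1.4
Step 2: y^k = 1.4, reduced costs: (3.6, -5.4)
  x^k = (0.0, 10.0), subgradient = b - a^T x = -46.0
  y^{k+1} = 1.4 + 0.1*-46.0 = -3.2
Dual objective at y_2 = -3.2: reduced costs (8.2, 22.2), box minimizer x = (0.0, 0.0)
g(y_2) = b*y + (c1 - a1*y)*x1 + (c2 - a2*y)*x2 = 14*(-3.2) + 8.2*0.0 + 22.2*0.0 = -44.8 + 0.0 + 0.0 = -44.8


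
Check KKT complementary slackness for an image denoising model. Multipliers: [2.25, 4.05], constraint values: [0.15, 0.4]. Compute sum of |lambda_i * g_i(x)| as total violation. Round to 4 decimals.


KKT complementary slackness check:
lambda_1 * g_1 = 2.25 * 0.15 = 0.3375
lambda_2 * g_2 = 4.05 * 0.4 = 1.62
Total violation = 0.3375 + 1.62 = 1.9575


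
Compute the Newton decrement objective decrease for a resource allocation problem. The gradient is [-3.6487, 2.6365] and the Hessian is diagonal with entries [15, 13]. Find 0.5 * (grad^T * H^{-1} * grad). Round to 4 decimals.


Step 1: H is diagonal, so H^(-1) * g = [-0.2432, 0.2028].
Step 2: g^T H^(-1) g = sum_i g_i^2 / H_ii
  = (-3.6487)^2/15 + (2.6365)^2/13
  = 0.8875 + 0.5347 = 1.4222
Step 3: Objective decrease = 0.5 * g^T H^(-1) g = 0.7111


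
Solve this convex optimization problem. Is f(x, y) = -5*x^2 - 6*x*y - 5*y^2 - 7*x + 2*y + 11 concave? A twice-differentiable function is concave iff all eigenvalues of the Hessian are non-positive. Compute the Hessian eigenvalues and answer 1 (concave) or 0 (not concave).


The Hessian of f(x,y) = -5*x^2 - 6*x*y - 5*y^2 - 7*x + 2*y + 11 is:
H = [[-10, -6], [-6, -10]]
Trace = -10 - 10 = -20
Determinant = -10*-10 - (-6)^2 = 64
Discriminant = (-20)^2 - 4*64 = 144.0
Eigenvalues: lambda_1 = -16.0, lambda_2 = -4.0
The function is concave.

1


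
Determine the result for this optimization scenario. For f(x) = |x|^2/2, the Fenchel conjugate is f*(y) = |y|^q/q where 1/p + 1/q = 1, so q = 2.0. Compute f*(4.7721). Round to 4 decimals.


The conjugate exponent q satisfies 1/p + 1/q = 1.
p = 2, so q = 2/(2 - 1) = 2.0
|y|^q = 4.7721^2.0 = 22.7729
f*(4.7721) = 22.7729 / 2.0 = 11.3865


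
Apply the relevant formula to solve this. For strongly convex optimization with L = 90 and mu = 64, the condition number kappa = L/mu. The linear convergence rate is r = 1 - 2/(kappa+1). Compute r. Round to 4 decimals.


Step 1: Compute the condition number.
kappa = L/mu = 90/64 = 1.4063
Step 2: Compute the convergence rate.
r = 1 - 2/(kappa + 1) = 1 - 2*mu/(L + mu) = (L - mu)/(L + mu) = 26/154 = 0.1688


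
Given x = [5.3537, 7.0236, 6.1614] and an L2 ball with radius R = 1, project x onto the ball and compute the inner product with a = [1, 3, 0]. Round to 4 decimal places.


Step 1: Compute ||x|| (intermediates to 6 decimals).
||x|| = sqrt(5.3537^2 + 7.0236^2 + 6.1614^2) = 10.768283
Step 2: Project.
Since ||x|| > R, scale = R/||x|| = 1/10.768283 = 0.092865, proj(x) = scale * x
proj(x) = [0.497171, 0.652247, 0.572178]
Step 3: Dot product.
a^T * proj(x) = 1*0.497171 + 3*0.652247 + 0*0.572178 = 2.4539


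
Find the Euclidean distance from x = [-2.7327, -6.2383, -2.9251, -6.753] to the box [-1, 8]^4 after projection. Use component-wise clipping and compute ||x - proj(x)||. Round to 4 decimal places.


Project each component onto [-1, 8].
clip(-2.7327) = -1.0, clip(-6.2383) = -1.0, clip(-2.9251) = -1.0, clip(-6.753) = -1.0
Projection = [-1.0, -1.0, -1.0, -1.0]
Squared diffs: [3.0022, 27.4398, 3.706, 33.097]
Distance = sqrt(67.245) = 8.2003


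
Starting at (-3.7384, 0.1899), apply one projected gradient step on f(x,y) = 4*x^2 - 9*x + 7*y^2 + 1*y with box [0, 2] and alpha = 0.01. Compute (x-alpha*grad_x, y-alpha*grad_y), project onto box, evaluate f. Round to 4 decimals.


Step 1: Compute gradient at (-3.7384, 0.1899).
grad_x = 2*4*-3.7384 - 9 = -38.9072
grad_y = 2*7*0.1899 + 1 = 3.6586
Step 2: Gradient step.
x_raw = -3.7384 - 0.01*-38.9072 = -3.3493
y_raw = 0.1899 - 0.01*3.6586 = 0.1533
Step 3: Project onto [0, 2].
x_proj = clip(-3.3493) = 0.0
y_proj = clip(0.1533) = 0.1533
Step 4: Evaluate f.
f(0.0, 0.1533) = 0.3179


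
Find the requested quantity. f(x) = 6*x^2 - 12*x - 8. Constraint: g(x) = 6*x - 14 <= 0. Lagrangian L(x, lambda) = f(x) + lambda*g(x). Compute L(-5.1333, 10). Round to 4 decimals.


Step 1: Evaluate f(x).
f(-5.1333) = 6*(-5.1333)^2 - 12*(-5.1333) - 8 = 211.7042
Step 2: Evaluate g(x).
g(-5.1333) = 6*-5.1333 - 14 = -44.7998
Step 3: Compute Lagrangian.
L = 211.7042 + 10*-44.7998 = -236.2938


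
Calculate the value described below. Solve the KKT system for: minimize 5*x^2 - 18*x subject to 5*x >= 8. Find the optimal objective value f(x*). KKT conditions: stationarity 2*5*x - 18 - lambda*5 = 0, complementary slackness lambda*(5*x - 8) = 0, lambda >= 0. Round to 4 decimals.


Step 1: Try lambda = 0 (constraint inactive).
Stationarity: 2*5*x - 18 = 0
x* = 18/(2*5) = 1.8
Check constraint: 5*1.8 = 9.0 >= 8 -- satisfied.
Step 2: Compute optimal value.
f(x*) = 5*1.8^2 - 18*1.8 = -16.2


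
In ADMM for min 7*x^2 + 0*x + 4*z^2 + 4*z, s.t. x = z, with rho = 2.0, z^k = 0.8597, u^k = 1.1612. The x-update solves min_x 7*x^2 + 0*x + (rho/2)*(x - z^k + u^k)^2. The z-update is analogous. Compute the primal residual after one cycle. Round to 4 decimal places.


ADMM iteration with rho = 2.0, z^k = 0.8597, u^k = 1.1612
Step 1: x-update.
Minimize 7*x^2 + 0*x + (2.0/2)*(x - 0.8597 + 1.1612)^2
FOC: (2*7 + 2.0)*x = 0 + 2.0*(0.8597 - 1.1612)
x^{k+1} = -0.0377
Step 2: z-update.
Minimize 4*z^2 + 4*z + (2.0/2)*(-0.0377 - z + 1.1612)^2
FOC: (2*4 + 2.0)*z = -4 + 2.0*(-0.0377 + 1.1612)
z^{k+1} = -0.1753
Step 3: u-update.
u^{k+1} = 1.1612 - 0.0377 + 0.1753 = 1.2988
Step 4: Primal residual = |-0.0377 + 0.1753| = 0.1376


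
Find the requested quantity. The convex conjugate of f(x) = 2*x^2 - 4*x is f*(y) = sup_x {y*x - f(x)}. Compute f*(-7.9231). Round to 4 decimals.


f*(y) = sup_x {y*x - a*x^2 - b*x} = sup_x {(y-b)*x - a*x^2}
FOC: (y - b) - 2a*x = 0 => x* = (y - b)/(2a)
x* = (-7.9231 + 4)/(2*2) = -0.9808
f*(-7.9231) = (y-b)^2/(4a) = (-7.9231 + 4)^2/(4*2)
= 15.3907/8 = 1.9238


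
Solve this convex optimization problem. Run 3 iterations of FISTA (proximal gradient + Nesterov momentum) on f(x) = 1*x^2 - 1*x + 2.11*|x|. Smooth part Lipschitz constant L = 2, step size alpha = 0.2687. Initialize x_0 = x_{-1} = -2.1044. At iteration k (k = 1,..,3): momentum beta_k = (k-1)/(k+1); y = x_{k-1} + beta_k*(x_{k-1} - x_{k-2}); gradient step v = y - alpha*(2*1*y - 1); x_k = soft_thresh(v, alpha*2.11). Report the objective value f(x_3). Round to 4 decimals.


FISTA on f(x) = 1*x^2 - 1*x + 2.11*|x|
L = 2, alpha = 0.2687
Iteration 1: beta = 0.0, y = -2.1044 + 0.0*(-2.1044 + 2.1044) = -2.1044
  grad(y) = -5.2088, v = y - alpha*grad = -0.7048
  prox(v) = soft_thresh(-0.7048, 0.567) = -0.1378
Iteration 2: beta = 0.3333, y = -0.1378 + 0.3333*(-0.1378 + 2.1044) = 0.5177
  grad(y) = 0.0354, v = y - alpha*grad = 0.5082
  prox(v) = soft_thresh(0.5082, 0.567) = 0.0
Iteration 3: beta = 0.5, y = 0.0 + 0.5*(0.0 + 0.1378) = 0.0689
  grad(y) = -0.8622, v = y - alpha*grad = 0.3006
  prox(v) = soft_thresh(0.3006, 0.567) = 0.0
f(x_3) = 1*0.0^2 - 1*0.0 + 2.11*|0.0| = 0.0


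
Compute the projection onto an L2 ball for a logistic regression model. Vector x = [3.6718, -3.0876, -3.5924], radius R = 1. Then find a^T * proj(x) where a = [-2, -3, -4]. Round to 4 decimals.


Step 1: Compute ||x|| (intermediates to 6 decimals).
||x|| = sqrt(3.6718^2 + (-3.0876)^2 + (-3.5924)^2) = 5.99339
Step 2: Project.
Since ||x|| > R, scale = R/||x|| = 1/5.99339 = 0.16685, proj(x) = scale * x
proj(x) = [0.61264, -0.515166, -0.599392]
Step 3: Dot product.
a^T * proj(x) = -2*0.61264 - 3*(-0.515166) - 4*(-0.599392) = 2.7178


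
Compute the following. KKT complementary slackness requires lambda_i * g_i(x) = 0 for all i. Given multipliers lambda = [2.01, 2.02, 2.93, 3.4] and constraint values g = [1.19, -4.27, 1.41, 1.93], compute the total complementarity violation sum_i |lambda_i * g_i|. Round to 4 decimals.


KKT complementary slackness check:
lambda_1 * g_1 = 2.01 * 1.19 = 2.3919
lambda_2 * g_2 = 2.02 * -4.27 = -8.6254
lambda_3 * g_3 = 2.93 * 1.41 = 4.1313
lambda_4 * g_4 = 3.4 * 1.93 = 6.562
Total violation = 2.3919 + 8.6254 + 4.1313 + 6.562 = 21.7106


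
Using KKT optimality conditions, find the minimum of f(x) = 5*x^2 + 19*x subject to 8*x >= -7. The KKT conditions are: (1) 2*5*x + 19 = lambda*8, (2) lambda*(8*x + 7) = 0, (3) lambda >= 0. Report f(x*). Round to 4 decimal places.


Step 1: Try lambda = 0 (constraint inactive).
x_unc = -19/(2*5) = -1.9
Check: 8*-1.9 = -15.2 < -7 -- violated!
Step 2: Constraint must be active: 8*x = -7
x* = -7/8 = -0.875
lambda = (2*5*(-0.875) + 19)/8 = 1.2813
Step 3: Compute optimal value.
f(x*) = 5*(-0.875)^2 + 19*(-0.875) = -12.7969


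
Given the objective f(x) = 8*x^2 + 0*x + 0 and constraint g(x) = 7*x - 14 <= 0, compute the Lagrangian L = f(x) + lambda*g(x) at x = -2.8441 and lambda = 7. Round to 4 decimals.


Step 1: Evaluate f(x).
f(-2.8441) = 8*(-2.8441)^2 + 0*(-2.8441) + 0 = 64.7112
Step 2: Evaluate g(x).
g(-2.8441) = 7*-2.8441 - 14 = -33.9087
Step 3: Compute Lagrangian.
L = 64.7112 + 7*-33.9087 = -172.6497


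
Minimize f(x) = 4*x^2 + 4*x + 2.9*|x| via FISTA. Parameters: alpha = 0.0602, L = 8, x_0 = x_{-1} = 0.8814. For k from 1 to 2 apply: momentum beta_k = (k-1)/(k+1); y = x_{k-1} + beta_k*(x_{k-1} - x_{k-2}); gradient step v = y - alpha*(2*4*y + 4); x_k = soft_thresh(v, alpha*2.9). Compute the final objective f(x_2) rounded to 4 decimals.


FISTA on f(x) = 4*x^2 + 4*x + 2.9*|x|
L = 8, alpha = 0.0602
Iteration 1: beta = 0.0, y = 0.8814 + 0.0*(0.8814 - 0.8814) = 0.8814
  grad(y) = 11.0512, v = y - alpha*grad = 0.2161
  prox(v) = soft_thresh(0.2161, 0.1746) = 0.0415
Iteration 2: beta = 0.3333, y = 0.0415 + 0.3333*(0.0415 - 0.8814) = -0.2384
  grad(y) = 2.0927, v = y - alpha*grad = -0.3644
  prox(v) = soft_thresh(-0.3644, 0.1746) = -0.1898
f(x_2) = 4*(-0.1898)^2 + 4*(-0.1898) + 2.9*|-0.1898| = -0.0647


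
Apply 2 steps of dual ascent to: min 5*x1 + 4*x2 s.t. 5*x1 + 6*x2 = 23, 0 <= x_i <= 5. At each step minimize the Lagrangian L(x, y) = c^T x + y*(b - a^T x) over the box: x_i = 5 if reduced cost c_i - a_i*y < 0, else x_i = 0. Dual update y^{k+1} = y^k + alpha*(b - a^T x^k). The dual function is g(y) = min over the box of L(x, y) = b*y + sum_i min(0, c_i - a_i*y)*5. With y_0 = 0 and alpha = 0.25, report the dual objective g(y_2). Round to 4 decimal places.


Dual ascent for LP: min 5*x1 + 4*x2, 5*x1 + 6*x2 = 23, 0 <= x_i <= 5
Step 1: y^k = 0.0, reduced costs: (5.0, 4.0)
  x^k = (0.0, 0.0), subgradient = b - a^T x = 23.0
  y^{k+1} = 0.0 + 0.25*23.0 = 5.75
Step 2: y^k = 5.75, reduced costs: (-23.75, -30.5)
  x^k = (5.0, 5.0), subgradient = b - a^T x = -32.0
  y^{k+1} = 5.75 + 0.25*-32.0 = -2.25
Dual objective at y_2 = -2.25: reduced costs (16.25, 17.5), box minimizer x = (0.0, 0.0)
g(y_2) = b*y + (c1 - a1*y)*x1 + (c2 - a2*y)*x2 = 23*(-2.25) + 16.25*0.0 + 17.5*0.0 = -51.75 + 0.0 + 0.0 = -51.75
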